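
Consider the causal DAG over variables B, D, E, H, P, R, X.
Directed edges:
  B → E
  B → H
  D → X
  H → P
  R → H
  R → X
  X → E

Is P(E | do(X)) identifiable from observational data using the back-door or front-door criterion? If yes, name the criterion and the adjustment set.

P(E|do(X)): backdoor, adjust for ∅.

desc(X)\{X}={E}; candidates ⊆ {B,D,H,P,R}.
∅: X⊥E given ∅ in G with X→· removed — back-door holds.
P(E|do(X)) = P(E|X) — no adjustment needed.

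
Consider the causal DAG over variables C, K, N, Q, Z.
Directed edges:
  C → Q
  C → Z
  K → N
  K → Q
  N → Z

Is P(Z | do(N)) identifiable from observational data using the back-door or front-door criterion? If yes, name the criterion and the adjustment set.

P(Z|do(N)): backdoor, adjust for ∅.

desc(N)\{N}={Z}; candidates ⊆ {C,K,Q}.
∅: N⊥Z given ∅ in G with N→· removed — back-door holds.
P(Z|do(N)) = P(Z|N) — no adjustment needed.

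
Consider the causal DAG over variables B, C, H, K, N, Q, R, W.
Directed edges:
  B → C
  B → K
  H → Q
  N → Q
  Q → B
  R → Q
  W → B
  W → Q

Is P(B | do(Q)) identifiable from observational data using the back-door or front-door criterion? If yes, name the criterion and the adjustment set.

desc(Q)\{Q}={B,C,K}; candidates ⊆ {H,N,R,W}.
size 0: {}; under {} Q still reaches {B,C,H,K,N,R,W} ∋ B.
{W}: Q⊥B given {W} in G with Q→· removed — back-door holds.
P(B|do(Q)) = Σ_{W} P(B|Q,W)·P(W).

P(B|do(Q)): backdoor, adjust for {W}.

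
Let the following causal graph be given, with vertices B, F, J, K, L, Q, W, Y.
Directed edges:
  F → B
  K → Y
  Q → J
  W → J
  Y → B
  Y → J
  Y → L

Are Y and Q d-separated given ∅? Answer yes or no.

Yes — Y ⊥ Q | ∅.

Bayes-Ball from Y | ∅ reaches {B,J,K,L}.
Q ∉ reach(Y|∅) ⇒ Y ⊥ Q | ∅.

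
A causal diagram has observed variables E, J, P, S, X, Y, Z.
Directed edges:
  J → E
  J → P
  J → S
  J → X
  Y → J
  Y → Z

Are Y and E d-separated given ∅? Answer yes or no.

No — Y and E are d-connected given ∅.

Bayes-Ball from Y | ∅ reaches {E,J,P,S,X,Z}.
E ∈ reach(Y|∅) ⇒ Y ⊥̸ E | ∅.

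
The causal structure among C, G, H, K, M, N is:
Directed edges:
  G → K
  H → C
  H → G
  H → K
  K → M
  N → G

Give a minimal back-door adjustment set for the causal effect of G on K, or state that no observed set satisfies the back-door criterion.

desc(G)\{G}={K,M}; candidates ⊆ {C,H,N}.
size 0: {}; under {} G still reaches {C,H,K,M,N} ∋ K.
{H}: G⊥K given {H} in G with G→· removed — back-door holds.

G→K: minimal back-door set {H}.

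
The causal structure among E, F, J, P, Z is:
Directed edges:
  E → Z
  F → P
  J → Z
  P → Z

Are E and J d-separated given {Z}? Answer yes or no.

Bayes-Ball from E | {Z} reaches {F,J,P}.
J ∈ reach(E|{Z}) ⇒ E ⊥̸ J | {Z}.

No — E and J are d-connected given {Z}.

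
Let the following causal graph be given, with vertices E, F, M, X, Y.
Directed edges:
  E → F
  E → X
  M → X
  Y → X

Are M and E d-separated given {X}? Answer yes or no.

Bayes-Ball from M | {X} reaches {E,F,Y}.
E ∈ reach(M|{X}) ⇒ M ⊥̸ E | {X}.

No — M and E are d-connected given {X}.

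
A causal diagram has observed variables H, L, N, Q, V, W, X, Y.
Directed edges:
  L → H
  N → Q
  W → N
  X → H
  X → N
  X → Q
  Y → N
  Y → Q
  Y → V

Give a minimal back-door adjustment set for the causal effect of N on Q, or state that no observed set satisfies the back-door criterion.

desc(N)\{N}={Q}; candidates ⊆ {H,L,V,W,X,Y}.
size 0: {}; under {} N still reaches {H,Q,V,W,X,Y} ∋ Q.
size 1: {H}, {L}, {V} …(+3); under {H} N still reaches {L,Q,V,W,X,Y} ∋ Q.
{X,Y}: N⊥Q given {X,Y} in G with N→· removed — back-door holds.

N→Q: minimal back-door set {X, Y}.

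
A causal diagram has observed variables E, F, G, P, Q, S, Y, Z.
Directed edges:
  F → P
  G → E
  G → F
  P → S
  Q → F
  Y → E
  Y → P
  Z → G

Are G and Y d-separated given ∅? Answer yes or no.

Yes — G ⊥ Y | ∅.

Bayes-Ball from G | ∅ reaches {E,F,P,S,Z}.
Y ∉ reach(G|∅) ⇒ G ⊥ Y | ∅.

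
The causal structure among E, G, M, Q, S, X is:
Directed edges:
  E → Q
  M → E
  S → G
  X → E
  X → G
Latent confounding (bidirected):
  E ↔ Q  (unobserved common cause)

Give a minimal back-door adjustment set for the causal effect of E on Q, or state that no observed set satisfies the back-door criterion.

desc(E)\{E}={Q}; candidates ⊆ {G,M,S,X}.
E↔Q: latent back-door arc(s) into E.
size 0: {}; under {} E still reaches {G,M,Q,X} ∋ Q.
size 1: {G}, {M}, {S} …(+1); under {G} E still reaches {M,Q,S,X} ∋ Q.
size 2: {G,M}, {G,S}, {G,X} …(+3); under {G,M} E still reaches {Q,S,X} ∋ Q.
E↔Q cannot be blocked by any observed set — no back-door set.

E→Q: no observed back-door set.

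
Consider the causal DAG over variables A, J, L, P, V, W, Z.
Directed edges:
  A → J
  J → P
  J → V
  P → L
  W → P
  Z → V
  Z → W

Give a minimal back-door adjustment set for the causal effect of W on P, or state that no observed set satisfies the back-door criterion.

W→P: minimal back-door set ∅.

desc(W)\{W}={L,P}; candidates ⊆ {A,J,V,Z}.
∅: W⊥P given ∅ in G with W→· removed — back-door holds.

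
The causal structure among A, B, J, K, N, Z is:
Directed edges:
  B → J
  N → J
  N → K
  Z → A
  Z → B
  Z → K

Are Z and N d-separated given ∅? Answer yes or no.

Yes — Z ⊥ N | ∅.

Bayes-Ball from Z | ∅ reaches {A,B,J,K}.
N ∉ reach(Z|∅) ⇒ Z ⊥ N | ∅.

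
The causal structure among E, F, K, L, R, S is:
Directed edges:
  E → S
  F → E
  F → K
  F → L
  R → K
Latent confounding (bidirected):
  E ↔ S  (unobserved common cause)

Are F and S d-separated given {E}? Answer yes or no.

Bayes-Ball from F | {E} reaches {K,L,S}.
S ∈ reach(F|{E}) ⇒ F ⊥̸ S | {E}.

No — F and S are d-connected given {E}.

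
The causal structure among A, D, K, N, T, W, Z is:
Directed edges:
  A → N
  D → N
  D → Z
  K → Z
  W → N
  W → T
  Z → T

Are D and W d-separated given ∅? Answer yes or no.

Yes — D ⊥ W | ∅.

Bayes-Ball from D | ∅ reaches {N,T,Z}.
W ∉ reach(D|∅) ⇒ D ⊥ W | ∅.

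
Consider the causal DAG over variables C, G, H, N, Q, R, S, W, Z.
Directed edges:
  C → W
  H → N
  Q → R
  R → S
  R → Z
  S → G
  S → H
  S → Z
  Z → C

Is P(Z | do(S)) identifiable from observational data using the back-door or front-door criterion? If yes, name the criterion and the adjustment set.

desc(S)\{S}={C,G,H,N,W,Z}; candidates ⊆ {Q,R}.
size 0: {}; under {} S still reaches {C,Q,R,W,Z} ∋ Z.
{R}: S⊥Z given {R} in G with S→· removed — back-door holds.
P(Z|do(S)) = Σ_{R} P(Z|S,R)·P(R).

P(Z|do(S)): backdoor, adjust for {R}.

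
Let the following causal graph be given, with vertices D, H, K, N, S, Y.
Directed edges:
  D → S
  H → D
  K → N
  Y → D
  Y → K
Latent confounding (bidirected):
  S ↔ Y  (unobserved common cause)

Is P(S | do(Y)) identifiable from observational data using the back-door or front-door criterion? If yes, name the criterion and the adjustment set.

desc(Y)\{Y}={D,K,N,S}; candidates ⊆ {H}.
Y↔S: latent back-door arc(s) into Y.
size 0: {}; under {} Y still reaches {S} ∋ S.
size 1: {H}; under {H} Y still reaches {S} ∋ S.
Y↔S cannot be blocked by any observed set — no back-door set.
{D}: (i) intercepts every directed Y→S path; (ii) no back-door Y→{D}; (iii) {Y} blocks every back-door {D}→S. Front-door holds.
P(S|do(Y)) = Σ_{D} P(D|Y) Σ_{Y'} P(S|D,Y')P(Y').

P(S|do(Y)): frontdoor, adjust for {D}.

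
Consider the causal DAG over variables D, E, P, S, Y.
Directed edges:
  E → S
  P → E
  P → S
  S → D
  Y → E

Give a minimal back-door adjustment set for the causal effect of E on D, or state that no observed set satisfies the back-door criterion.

desc(E)\{E}={D,S}; candidates ⊆ {P,Y}.
size 0: {}; under {} E still reaches {D,P,S,Y} ∋ D.
{P}: E⊥D given {P} in G with E→· removed — back-door holds.

E→D: minimal back-door set {P}.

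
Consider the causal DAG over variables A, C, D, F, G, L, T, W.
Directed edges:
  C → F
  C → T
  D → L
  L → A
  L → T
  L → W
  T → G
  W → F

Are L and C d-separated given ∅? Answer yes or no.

Bayes-Ball from L | ∅ reaches {A,D,F,G,T,W}.
C ∉ reach(L|∅) ⇒ L ⊥ C | ∅.

Yes — L ⊥ C | ∅.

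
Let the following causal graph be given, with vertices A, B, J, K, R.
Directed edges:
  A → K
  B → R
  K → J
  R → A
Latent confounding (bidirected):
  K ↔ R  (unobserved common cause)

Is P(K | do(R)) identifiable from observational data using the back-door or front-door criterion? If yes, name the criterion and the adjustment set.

P(K|do(R)): frontdoor, adjust for {A}.

desc(R)\{R}={A,J,K}; candidates ⊆ {B}.
R↔K: latent back-door arc(s) into R.
size 0: {}; under {} R still reaches {B,J,K} ∋ K.
size 1: {B}; under {B} R still reaches {J,K} ∋ K.
R↔K cannot be blocked by any observed set — no back-door set.
{A}: (i) intercepts every directed R→K path; (ii) no back-door R→{A}; (iii) {R} blocks every back-door {A}→K. Front-door holds.
P(K|do(R)) = Σ_{A} P(A|R) Σ_{R'} P(K|A,R')P(R').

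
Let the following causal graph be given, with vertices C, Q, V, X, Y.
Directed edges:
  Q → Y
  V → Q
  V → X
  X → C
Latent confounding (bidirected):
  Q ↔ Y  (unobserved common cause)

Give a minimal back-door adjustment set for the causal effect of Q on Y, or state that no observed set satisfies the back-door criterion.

desc(Q)\{Q}={Y}; candidates ⊆ {C,V,X}.
Q↔Y: latent back-door arc(s) into Q.
size 0: {}; under {} Q still reaches {C,V,X,Y} ∋ Y.
size 1: {C}, {V}, {X}; under {C} Q still reaches {V,X,Y} ∋ Y.
size 2: {C,V}, {C,X}, {V,X}; under {C,V} Q still reaches {Y} ∋ Y.
Q↔Y cannot be blocked by any observed set — no back-door set.

Q→Y: no observed back-door set.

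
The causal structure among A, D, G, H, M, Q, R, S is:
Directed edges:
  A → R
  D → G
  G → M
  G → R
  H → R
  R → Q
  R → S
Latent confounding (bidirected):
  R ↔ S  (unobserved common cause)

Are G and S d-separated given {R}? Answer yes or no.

No — G and S are d-connected given {R}.

Bayes-Ball from G | {R} reaches {A,D,H,M,S}.
S ∈ reach(G|{R}) ⇒ G ⊥̸ S | {R}.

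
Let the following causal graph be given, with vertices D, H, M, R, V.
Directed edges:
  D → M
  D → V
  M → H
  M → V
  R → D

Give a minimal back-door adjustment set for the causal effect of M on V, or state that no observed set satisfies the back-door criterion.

desc(M)\{M}={H,V}; candidates ⊆ {D,R}.
size 0: {}; under {} M still reaches {D,R,V} ∋ V.
{D}: M⊥V given {D} in G with M→· removed — back-door holds.

M→V: minimal back-door set {D}.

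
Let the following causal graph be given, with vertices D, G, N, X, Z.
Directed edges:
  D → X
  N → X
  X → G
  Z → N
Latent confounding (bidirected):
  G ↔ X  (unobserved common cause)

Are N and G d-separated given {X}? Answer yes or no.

No — N and G are d-connected given {X}.

Bayes-Ball from N | {X} reaches {D,G,Z}.
G ∈ reach(N|{X}) ⇒ N ⊥̸ G | {X}.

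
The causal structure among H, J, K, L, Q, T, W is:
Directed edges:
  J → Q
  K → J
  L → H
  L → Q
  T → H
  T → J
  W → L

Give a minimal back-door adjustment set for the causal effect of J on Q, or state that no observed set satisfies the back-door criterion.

J→Q: minimal back-door set ∅.

desc(J)\{J}={Q}; candidates ⊆ {H,K,L,T,W}.
∅: J⊥Q given ∅ in G with J→· removed — back-door holds.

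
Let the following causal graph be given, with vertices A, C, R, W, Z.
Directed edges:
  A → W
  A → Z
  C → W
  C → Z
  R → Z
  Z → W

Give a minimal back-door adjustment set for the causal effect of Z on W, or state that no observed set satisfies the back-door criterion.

Z→W: minimal back-door set {A, C}.

desc(Z)\{Z}={W}; candidates ⊆ {A,C,R}.
size 0: {}; under {} Z still reaches {A,C,R,W} ∋ W.
size 1: {A}, {C}, {R}; under {A} Z still reaches {C,R,W} ∋ W.
{A,C}: Z⊥W given {A,C} in G with Z→· removed — back-door holds.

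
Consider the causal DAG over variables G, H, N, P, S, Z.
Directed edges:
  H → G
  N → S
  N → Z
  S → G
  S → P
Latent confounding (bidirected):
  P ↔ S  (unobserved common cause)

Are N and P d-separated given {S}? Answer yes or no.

No — N and P are d-connected given {S}.

Bayes-Ball from N | {S} reaches {P,Z}.
P ∈ reach(N|{S}) ⇒ N ⊥̸ P | {S}.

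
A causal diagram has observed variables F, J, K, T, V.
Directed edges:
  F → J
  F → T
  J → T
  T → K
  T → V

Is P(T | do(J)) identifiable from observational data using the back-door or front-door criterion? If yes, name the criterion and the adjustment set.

P(T|do(J)): backdoor, adjust for {F}.

desc(J)\{J}={K,T,V}; candidates ⊆ {F}.
size 0: {}; under {} J still reaches {F,K,T,V} ∋ T.
{F}: J⊥T given {F} in G with J→· removed — back-door holds.
P(T|do(J)) = Σ_{F} P(T|J,F)·P(F).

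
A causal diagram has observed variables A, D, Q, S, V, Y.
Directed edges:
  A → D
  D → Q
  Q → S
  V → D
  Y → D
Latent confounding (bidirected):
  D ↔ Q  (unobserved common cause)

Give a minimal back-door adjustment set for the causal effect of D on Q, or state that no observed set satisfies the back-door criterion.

desc(D)\{D}={Q,S}; candidates ⊆ {A,V,Y}.
D↔Q: latent back-door arc(s) into D.
size 0: {}; under {} D still reaches {A,Q,S,V,Y} ∋ Q.
size 1: {A}, {V}, {Y}; under {A} D still reaches {Q,S,V,Y} ∋ Q.
size 2: {A,V}, {A,Y}, {V,Y}; under {A,V} D still reaches {Q,S,Y} ∋ Q.
D↔Q cannot be blocked by any observed set — no back-door set.

D→Q: no observed back-door set.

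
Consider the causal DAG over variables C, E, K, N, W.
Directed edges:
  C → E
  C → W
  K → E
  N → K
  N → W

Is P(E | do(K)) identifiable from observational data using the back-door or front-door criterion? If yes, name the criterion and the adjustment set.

desc(K)\{K}={E}; candidates ⊆ {C,N,W}.
∅: K⊥E given ∅ in G with K→· removed — back-door holds.
P(E|do(K)) = P(E|K) — no adjustment needed.

P(E|do(K)): backdoor, adjust for ∅.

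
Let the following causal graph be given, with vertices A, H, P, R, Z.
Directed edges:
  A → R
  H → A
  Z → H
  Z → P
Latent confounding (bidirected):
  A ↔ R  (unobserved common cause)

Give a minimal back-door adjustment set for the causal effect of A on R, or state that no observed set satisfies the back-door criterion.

A→R: no observed back-door set.

desc(A)\{A}={R}; candidates ⊆ {H,P,Z}.
A↔R: latent back-door arc(s) into A.
size 0: {}; under {} A still reaches {H,P,R,Z} ∋ R.
size 1: {H}, {P}, {Z}; under {H} A still reaches {R} ∋ R.
size 2: {H,P}, {H,Z}, {P,Z}; under {H,P} A still reaches {R} ∋ R.
A↔R cannot be blocked by any observed set — no back-door set.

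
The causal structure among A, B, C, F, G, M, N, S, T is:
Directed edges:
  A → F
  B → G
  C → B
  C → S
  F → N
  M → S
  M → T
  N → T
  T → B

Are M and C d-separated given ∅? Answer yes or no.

Yes — M ⊥ C | ∅.

Bayes-Ball from M | ∅ reaches {B,G,S,T}.
C ∉ reach(M|∅) ⇒ M ⊥ C | ∅.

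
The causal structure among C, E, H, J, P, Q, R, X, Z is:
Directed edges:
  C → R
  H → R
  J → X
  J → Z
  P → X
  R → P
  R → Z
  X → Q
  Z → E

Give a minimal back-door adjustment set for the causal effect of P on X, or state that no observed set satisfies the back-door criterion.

P→X: minimal back-door set ∅.

desc(P)\{P}={Q,X}; candidates ⊆ {C,E,H,J,R,Z}.
∅: P⊥X given ∅ in G with P→· removed — back-door holds.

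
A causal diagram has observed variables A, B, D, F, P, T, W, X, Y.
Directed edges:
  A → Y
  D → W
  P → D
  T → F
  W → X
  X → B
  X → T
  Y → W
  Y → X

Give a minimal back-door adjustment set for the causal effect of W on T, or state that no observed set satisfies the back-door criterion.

W→T: minimal back-door set {Y}.

desc(W)\{W}={B,F,T,X}; candidates ⊆ {A,D,P,Y}.
size 0: {}; under {} W still reaches {A,B,D,F,P,T,X,Y} ∋ T.
{Y}: W⊥T given {Y} in G with W→· removed — back-door holds.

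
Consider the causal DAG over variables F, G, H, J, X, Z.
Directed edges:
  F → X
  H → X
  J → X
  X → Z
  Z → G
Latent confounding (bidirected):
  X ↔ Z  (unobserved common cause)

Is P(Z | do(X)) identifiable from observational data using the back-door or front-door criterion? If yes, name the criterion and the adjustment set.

desc(X)\{X}={G,Z}; candidates ⊆ {F,H,J}.
X↔Z: latent back-door arc(s) into X.
size 0: {}; under {} X still reaches {F,G,H,J,Z} ∋ Z.
size 1: {F}, {H}, {J}; under {F} X still reaches {G,H,J,Z} ∋ Z.
size 2: {F,H}, {F,J}, {H,J}; under {F,H} X still reaches {G,J,Z} ∋ Z.
X↔Z cannot be blocked by any observed set — no back-door set.
No mediator lies on a directed X→…→Z path.
Neither criterion identifies P(Z|do(X)) in this graph.

P(Z|do(X)): not identifiable (no BD/FD set).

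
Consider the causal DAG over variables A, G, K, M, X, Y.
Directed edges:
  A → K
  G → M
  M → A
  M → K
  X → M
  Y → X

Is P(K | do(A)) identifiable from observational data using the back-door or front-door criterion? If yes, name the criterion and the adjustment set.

P(K|do(A)): backdoor, adjust for {M}.

desc(A)\{A}={K}; candidates ⊆ {G,M,X,Y}.
size 0: {}; under {} A still reaches {G,K,M,X,Y} ∋ K.
{M}: A⊥K given {M} in G with A→· removed — back-door holds.
P(K|do(A)) = Σ_{M} P(K|A,M)·P(M).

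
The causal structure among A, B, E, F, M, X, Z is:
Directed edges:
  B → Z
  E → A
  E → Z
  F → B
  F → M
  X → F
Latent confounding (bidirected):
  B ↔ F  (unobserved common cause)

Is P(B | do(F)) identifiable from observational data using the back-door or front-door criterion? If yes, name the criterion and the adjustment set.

P(B|do(F)): not identifiable (no BD/FD set).

desc(F)\{F}={B,M,Z}; candidates ⊆ {A,E,X}.
F↔B: latent back-door arc(s) into F.
size 0: {}; under {} F still reaches {B,X,Z} ∋ B.
size 1: {A}, {E}, {X}; under {A} F still reaches {B,X,Z} ∋ B.
size 2: {A,E}, {A,X}, {E,X}; under {A,E} F still reaches {B,X,Z} ∋ B.
F↔B cannot be blocked by any observed set — no back-door set.
No mediator lies on a directed F→…→B path.
Neither criterion identifies P(B|do(F)) in this graph.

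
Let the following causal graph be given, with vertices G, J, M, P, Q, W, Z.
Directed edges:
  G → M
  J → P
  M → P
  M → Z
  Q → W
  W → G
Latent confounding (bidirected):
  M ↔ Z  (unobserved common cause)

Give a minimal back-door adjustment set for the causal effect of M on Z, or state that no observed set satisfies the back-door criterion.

desc(M)\{M}={P,Z}; candidates ⊆ {G,J,Q,W}.
M↔Z: latent back-door arc(s) into M.
size 0: {}; under {} M still reaches {G,Q,W,Z} ∋ Z.
size 1: {G}, {J}, {Q} …(+1); under {G} M still reaches {Z} ∋ Z.
size 2: {G,J}, {G,Q}, {G,W} …(+3); under {G,J} M still reaches {Z} ∋ Z.
M↔Z cannot be blocked by any observed set — no back-door set.

M→Z: no observed back-door set.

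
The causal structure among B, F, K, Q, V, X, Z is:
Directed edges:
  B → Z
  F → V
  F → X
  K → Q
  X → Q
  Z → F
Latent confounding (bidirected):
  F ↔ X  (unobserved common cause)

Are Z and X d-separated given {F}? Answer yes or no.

No — Z and X are d-connected given {F}.

Bayes-Ball from Z | {F} reaches {B,Q,X}.
X ∈ reach(Z|{F}) ⇒ Z ⊥̸ X | {F}.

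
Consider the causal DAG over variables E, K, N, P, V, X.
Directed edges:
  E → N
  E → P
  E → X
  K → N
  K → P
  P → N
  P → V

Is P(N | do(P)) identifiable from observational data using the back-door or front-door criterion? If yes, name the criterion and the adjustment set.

P(N|do(P)): backdoor, adjust for {E, K}.

desc(P)\{P}={N,V}; candidates ⊆ {E,K,X}.
size 0: {}; under {} P still reaches {E,K,N,X} ∋ N.
size 1: {E}, {K}, {X}; under {E} P still reaches {K,N} ∋ N.
{E,K}: P⊥N given {E,K} in G with P→· removed — back-door holds.
P(N|do(P)) = Σ_{E,K} P(N|P,E,K)·P(E,K).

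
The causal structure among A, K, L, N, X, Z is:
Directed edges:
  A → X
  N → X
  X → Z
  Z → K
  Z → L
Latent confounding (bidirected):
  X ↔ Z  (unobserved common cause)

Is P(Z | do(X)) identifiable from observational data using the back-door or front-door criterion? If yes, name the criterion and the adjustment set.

desc(X)\{X}={K,L,Z}; candidates ⊆ {A,N}.
X↔Z: latent back-door arc(s) into X.
size 0: {}; under {} X still reaches {A,K,L,N,Z} ∋ Z.
size 1: {A}, {N}; under {A} X still reaches {K,L,N,Z} ∋ Z.
size 2: {A,N}; under {A,N} X still reaches {K,L,Z} ∋ Z.
X↔Z cannot be blocked by any observed set — no back-door set.
No mediator lies on a directed X→…→Z path.
Neither criterion identifies P(Z|do(X)) in this graph.

P(Z|do(X)): not identifiable (no BD/FD set).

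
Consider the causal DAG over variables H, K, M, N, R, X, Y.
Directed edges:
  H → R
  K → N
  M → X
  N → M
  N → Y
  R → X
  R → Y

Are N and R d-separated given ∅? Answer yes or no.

Yes — N ⊥ R | ∅.

Bayes-Ball from N | ∅ reaches {K,M,X,Y}.
R ∉ reach(N|∅) ⇒ N ⊥ R | ∅.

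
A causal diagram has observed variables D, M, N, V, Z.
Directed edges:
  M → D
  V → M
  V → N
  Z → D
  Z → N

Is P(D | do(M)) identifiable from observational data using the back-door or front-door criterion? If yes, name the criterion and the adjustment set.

P(D|do(M)): backdoor, adjust for ∅.

desc(M)\{M}={D}; candidates ⊆ {N,V,Z}.
∅: M⊥D given ∅ in G with M→· removed — back-door holds.
P(D|do(M)) = P(D|M) — no adjustment needed.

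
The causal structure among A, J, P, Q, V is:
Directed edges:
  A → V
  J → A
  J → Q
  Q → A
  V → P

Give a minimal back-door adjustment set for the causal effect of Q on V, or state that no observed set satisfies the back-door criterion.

Q→V: minimal back-door set {J}.

desc(Q)\{Q}={A,P,V}; candidates ⊆ {J}.
size 0: {}; under {} Q still reaches {A,J,P,V} ∋ V.
{J}: Q⊥V given {J} in G with Q→· removed — back-door holds.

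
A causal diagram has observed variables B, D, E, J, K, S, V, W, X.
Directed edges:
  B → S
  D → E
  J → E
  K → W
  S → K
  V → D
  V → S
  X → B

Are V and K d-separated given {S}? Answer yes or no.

Yes — V ⊥ K | {S}.

Bayes-Ball from V | {S} reaches {B,D,E,X}.
K ∉ reach(V|{S}) ⇒ V ⊥ K | {S}.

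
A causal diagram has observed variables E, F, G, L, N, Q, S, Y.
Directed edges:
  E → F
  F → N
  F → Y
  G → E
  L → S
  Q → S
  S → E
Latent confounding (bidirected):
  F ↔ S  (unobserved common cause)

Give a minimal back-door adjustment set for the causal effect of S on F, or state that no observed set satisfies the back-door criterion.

S→F: no observed back-door set.

desc(S)\{S}={E,F,N,Y}; candidates ⊆ {G,L,Q}.
S↔F: latent back-door arc(s) into S.
size 0: {}; under {} S still reaches {F,L,N,Q,Y} ∋ F.
size 1: {G}, {L}, {Q}; under {G} S still reaches {F,L,N,Q,Y} ∋ F.
size 2: {G,L}, {G,Q}, {L,Q}; under {G,L} S still reaches {F,N,Q,Y} ∋ F.
S↔F cannot be blocked by any observed set — no back-door set.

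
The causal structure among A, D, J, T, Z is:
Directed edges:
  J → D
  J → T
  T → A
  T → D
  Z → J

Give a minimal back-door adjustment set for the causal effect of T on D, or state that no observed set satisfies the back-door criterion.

T→D: minimal back-door set {J}.

desc(T)\{T}={A,D}; candidates ⊆ {J,Z}.
size 0: {}; under {} T still reaches {D,J,Z} ∋ D.
{J}: T⊥D given {J} in G with T→· removed — back-door holds.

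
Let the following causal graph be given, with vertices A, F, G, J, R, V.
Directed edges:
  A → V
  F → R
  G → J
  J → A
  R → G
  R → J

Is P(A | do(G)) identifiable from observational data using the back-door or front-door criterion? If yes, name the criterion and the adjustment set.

desc(G)\{G}={A,J,V}; candidates ⊆ {F,R}.
size 0: {}; under {} G still reaches {A,F,J,R,V} ∋ A.
{R}: G⊥A given {R} in G with G→· removed — back-door holds.
P(A|do(G)) = Σ_{R} P(A|G,R)·P(R).

P(A|do(G)): backdoor, adjust for {R}.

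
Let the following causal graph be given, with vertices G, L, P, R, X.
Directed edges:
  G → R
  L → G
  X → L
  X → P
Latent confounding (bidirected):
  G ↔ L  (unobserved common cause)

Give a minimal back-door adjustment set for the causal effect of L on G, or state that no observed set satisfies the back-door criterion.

L→G: no observed back-door set.

desc(L)\{L}={G,R}; candidates ⊆ {P,X}.
L↔G: latent back-door arc(s) into L.
size 0: {}; under {} L still reaches {G,P,R,X} ∋ G.
size 1: {P}, {X}; under {P} L still reaches {G,R,X} ∋ G.
size 2: {P,X}; under {P,X} L still reaches {G,R} ∋ G.
L↔G cannot be blocked by any observed set — no back-door set.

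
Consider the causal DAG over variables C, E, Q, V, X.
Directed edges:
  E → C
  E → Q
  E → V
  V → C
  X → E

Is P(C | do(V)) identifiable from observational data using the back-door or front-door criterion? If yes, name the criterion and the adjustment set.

P(C|do(V)): backdoor, adjust for {E}.

desc(V)\{V}={C}; candidates ⊆ {E,Q,X}.
size 0: {}; under {} V still reaches {C,E,Q,X} ∋ C.
{E}: V⊥C given {E} in G with V→· removed — back-door holds.
P(C|do(V)) = Σ_{E} P(C|V,E)·P(E).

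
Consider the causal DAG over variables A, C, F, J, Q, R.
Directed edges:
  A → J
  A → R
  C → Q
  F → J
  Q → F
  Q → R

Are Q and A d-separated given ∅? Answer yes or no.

Bayes-Ball from Q | ∅ reaches {C,F,J,R}.
A ∉ reach(Q|∅) ⇒ Q ⊥ A | ∅.

Yes — Q ⊥ A | ∅.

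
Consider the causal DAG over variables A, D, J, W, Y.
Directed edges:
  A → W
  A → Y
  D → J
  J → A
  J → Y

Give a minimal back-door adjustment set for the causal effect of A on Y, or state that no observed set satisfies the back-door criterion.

A→Y: minimal back-door set {J}.

desc(A)\{A}={W,Y}; candidates ⊆ {D,J}.
size 0: {}; under {} A still reaches {D,J,Y} ∋ Y.
{J}: A⊥Y given {J} in G with A→· removed — back-door holds.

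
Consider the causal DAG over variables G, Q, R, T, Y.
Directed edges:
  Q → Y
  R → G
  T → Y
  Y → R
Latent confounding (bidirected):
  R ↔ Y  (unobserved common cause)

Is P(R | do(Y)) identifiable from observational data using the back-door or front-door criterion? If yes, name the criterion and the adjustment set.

desc(Y)\{Y}={G,R}; candidates ⊆ {Q,T}.
Y↔R: latent back-door arc(s) into Y.
size 0: {}; under {} Y still reaches {G,Q,R,T} ∋ R.
size 1: {Q}, {T}; under {Q} Y still reaches {G,R,T} ∋ R.
size 2: {Q,T}; under {Q,T} Y still reaches {G,R} ∋ R.
Y↔R cannot be blocked by any observed set — no back-door set.
No mediator lies on a directed Y→…→R path.
Neither criterion identifies P(R|do(Y)) in this graph.

P(R|do(Y)): not identifiable (no BD/FD set).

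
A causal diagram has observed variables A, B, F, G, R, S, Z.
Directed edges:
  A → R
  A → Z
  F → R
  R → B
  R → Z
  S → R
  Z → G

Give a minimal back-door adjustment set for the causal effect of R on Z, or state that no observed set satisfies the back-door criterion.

R→Z: minimal back-door set {A}.

desc(R)\{R}={B,G,Z}; candidates ⊆ {A,F,S}.
size 0: {}; under {} R still reaches {A,F,G,S,Z} ∋ Z.
{A}: R⊥Z given {A} in G with R→· removed — back-door holds.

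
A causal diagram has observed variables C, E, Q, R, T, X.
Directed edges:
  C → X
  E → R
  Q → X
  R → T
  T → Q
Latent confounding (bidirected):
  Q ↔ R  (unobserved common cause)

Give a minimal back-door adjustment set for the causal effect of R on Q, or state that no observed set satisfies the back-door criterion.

desc(R)\{R}={Q,T,X}; candidates ⊆ {C,E}.
R↔Q: latent back-door arc(s) into R.
size 0: {}; under {} R still reaches {E,Q,X} ∋ Q.
size 1: {C}, {E}; under {C} R still reaches {E,Q,X} ∋ Q.
size 2: {C,E}; under {C,E} R still reaches {Q,X} ∋ Q.
R↔Q cannot be blocked by any observed set — no back-door set.

R→Q: no observed back-door set.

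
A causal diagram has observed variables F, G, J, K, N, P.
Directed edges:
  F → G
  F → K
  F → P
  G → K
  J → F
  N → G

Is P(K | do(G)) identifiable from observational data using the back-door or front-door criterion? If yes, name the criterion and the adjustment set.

P(K|do(G)): backdoor, adjust for {F}.

desc(G)\{G}={K}; candidates ⊆ {F,J,N,P}.
size 0: {}; under {} G still reaches {F,J,K,N,P} ∋ K.
{F}: G⊥K given {F} in G with G→· removed — back-door holds.
P(K|do(G)) = Σ_{F} P(K|G,F)·P(F).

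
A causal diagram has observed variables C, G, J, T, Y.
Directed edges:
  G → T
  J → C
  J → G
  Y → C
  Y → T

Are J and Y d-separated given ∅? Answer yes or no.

Bayes-Ball from J | ∅ reaches {C,G,T}.
Y ∉ reach(J|∅) ⇒ J ⊥ Y | ∅.

Yes — J ⊥ Y | ∅.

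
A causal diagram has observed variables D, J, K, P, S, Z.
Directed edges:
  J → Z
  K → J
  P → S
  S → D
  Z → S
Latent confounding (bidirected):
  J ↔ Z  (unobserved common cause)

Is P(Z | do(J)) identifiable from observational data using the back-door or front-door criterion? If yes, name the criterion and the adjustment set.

P(Z|do(J)): not identifiable (no BD/FD set).

desc(J)\{J}={D,S,Z}; candidates ⊆ {K,P}.
J↔Z: latent back-door arc(s) into J.
size 0: {}; under {} J still reaches {D,K,S,Z} ∋ Z.
size 1: {K}, {P}; under {K} J still reaches {D,S,Z} ∋ Z.
size 2: {K,P}; under {K,P} J still reaches {D,S,Z} ∋ Z.
J↔Z cannot be blocked by any observed set — no back-door set.
No mediator lies on a directed J→…→Z path.
Neither criterion identifies P(Z|do(J)) in this graph.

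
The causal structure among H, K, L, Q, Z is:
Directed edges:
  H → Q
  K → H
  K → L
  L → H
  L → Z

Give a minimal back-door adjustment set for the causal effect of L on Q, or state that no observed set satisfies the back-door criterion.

L→Q: minimal back-door set {K}.

desc(L)\{L}={H,Q,Z}; candidates ⊆ {K}.
size 0: {}; under {} L still reaches {H,K,Q} ∋ Q.
{K}: L⊥Q given {K} in G with L→· removed — back-door holds.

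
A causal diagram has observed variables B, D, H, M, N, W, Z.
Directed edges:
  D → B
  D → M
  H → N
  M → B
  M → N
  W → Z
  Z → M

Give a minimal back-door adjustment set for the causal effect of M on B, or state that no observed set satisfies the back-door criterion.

M→B: minimal back-door set {D}.

desc(M)\{M}={B,N}; candidates ⊆ {D,H,W,Z}.
size 0: {}; under {} M still reaches {B,D,W,Z} ∋ B.
{D}: M⊥B given {D} in G with M→· removed — back-door holds.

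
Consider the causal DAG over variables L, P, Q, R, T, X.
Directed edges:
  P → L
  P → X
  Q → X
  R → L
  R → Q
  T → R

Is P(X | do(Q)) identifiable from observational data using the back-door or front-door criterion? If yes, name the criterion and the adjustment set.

desc(Q)\{Q}={X}; candidates ⊆ {L,P,R,T}.
∅: Q⊥X given ∅ in G with Q→· removed — back-door holds.
P(X|do(Q)) = P(X|Q) — no adjustment needed.

P(X|do(Q)): backdoor, adjust for ∅.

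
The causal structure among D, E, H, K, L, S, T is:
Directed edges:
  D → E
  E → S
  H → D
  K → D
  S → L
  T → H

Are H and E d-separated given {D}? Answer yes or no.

Bayes-Ball from H | {D} reaches {K,T}.
E ∉ reach(H|{D}) ⇒ H ⊥ E | {D}.

Yes — H ⊥ E | {D}.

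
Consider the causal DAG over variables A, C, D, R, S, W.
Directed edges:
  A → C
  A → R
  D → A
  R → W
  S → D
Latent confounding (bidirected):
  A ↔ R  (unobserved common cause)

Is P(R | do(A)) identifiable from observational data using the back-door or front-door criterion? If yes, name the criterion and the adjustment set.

P(R|do(A)): not identifiable (no BD/FD set).

desc(A)\{A}={C,R,W}; candidates ⊆ {D,S}.
A↔R: latent back-door arc(s) into A.
size 0: {}; under {} A still reaches {D,R,S,W} ∋ R.
size 1: {D}, {S}; under {D} A still reaches {R,W} ∋ R.
size 2: {D,S}; under {D,S} A still reaches {R,W} ∋ R.
A↔R cannot be blocked by any observed set — no back-door set.
No mediator lies on a directed A→…→R path.
Neither criterion identifies P(R|do(A)) in this graph.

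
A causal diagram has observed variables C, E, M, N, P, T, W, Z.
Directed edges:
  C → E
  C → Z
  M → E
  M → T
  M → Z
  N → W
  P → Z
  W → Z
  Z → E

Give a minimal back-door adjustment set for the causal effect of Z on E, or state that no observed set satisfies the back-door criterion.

Z→E: minimal back-door set {C, M}.

desc(Z)\{Z}={E}; candidates ⊆ {C,M,N,P,T,W}.
size 0: {}; under {} Z still reaches {C,E,M,N,P,T,W} ∋ E.
size 1: {C}, {M}, {N} …(+3); under {C} Z still reaches {E,M,N,P,T,W} ∋ E.
{C,M}: Z⊥E given {C,M} in G with Z→· removed — back-door holds.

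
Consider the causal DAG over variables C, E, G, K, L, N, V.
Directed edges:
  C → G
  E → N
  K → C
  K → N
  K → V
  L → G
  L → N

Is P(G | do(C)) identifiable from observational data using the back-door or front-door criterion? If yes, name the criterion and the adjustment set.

P(G|do(C)): backdoor, adjust for ∅.

desc(C)\{C}={G}; candidates ⊆ {E,K,L,N,V}.
∅: C⊥G given ∅ in G with C→· removed — back-door holds.
P(G|do(C)) = P(G|C) — no adjustment needed.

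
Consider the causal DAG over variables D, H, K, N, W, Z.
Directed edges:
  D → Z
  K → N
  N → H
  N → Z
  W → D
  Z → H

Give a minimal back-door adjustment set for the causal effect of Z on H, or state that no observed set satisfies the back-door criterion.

desc(Z)\{Z}={H}; candidates ⊆ {D,K,N,W}.
size 0: {}; under {} Z still reaches {D,H,K,N,W} ∋ H.
{N}: Z⊥H given {N} in G with Z→· removed — back-door holds.

Z→H: minimal back-door set {N}.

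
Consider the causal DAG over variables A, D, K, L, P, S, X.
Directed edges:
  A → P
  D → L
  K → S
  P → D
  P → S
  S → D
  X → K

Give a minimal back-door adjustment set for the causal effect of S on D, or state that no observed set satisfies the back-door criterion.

desc(S)\{S}={D,L}; candidates ⊆ {A,K,P,X}.
size 0: {}; under {} S still reaches {A,D,K,L,P,X} ∋ D.
{P}: S⊥D given {P} in G with S→· removed — back-door holds.

S→D: minimal back-door set {P}.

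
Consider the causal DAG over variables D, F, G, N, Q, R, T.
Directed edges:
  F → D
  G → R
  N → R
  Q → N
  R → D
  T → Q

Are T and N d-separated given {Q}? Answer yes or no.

Bayes-Ball from T | {Q} reaches ∅.
N ∉ reach(T|{Q}) ⇒ T ⊥ N | {Q}.

Yes — T ⊥ N | {Q}.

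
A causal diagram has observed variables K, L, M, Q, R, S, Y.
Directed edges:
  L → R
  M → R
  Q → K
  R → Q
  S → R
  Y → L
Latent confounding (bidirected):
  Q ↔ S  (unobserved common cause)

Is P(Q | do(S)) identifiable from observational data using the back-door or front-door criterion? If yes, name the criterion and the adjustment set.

P(Q|do(S)): frontdoor, adjust for {R}.

desc(S)\{S}={K,Q,R}; candidates ⊆ {L,M,Y}.
S↔Q: latent back-door arc(s) into S.
size 0: {}; under {} S still reaches {K,Q} ∋ Q.
size 1: {L}, {M}, {Y}; under {L} S still reaches {K,Q} ∋ Q.
size 2: {L,M}, {L,Y}, {M,Y}; under {L,M} S still reaches {K,Q} ∋ Q.
S↔Q cannot be blocked by any observed set — no back-door set.
{R}: (i) intercepts every directed S→Q path; (ii) no back-door S→{R}; (iii) {S} blocks every back-door {R}→Q. Front-door holds.
P(Q|do(S)) = Σ_{R} P(R|S) Σ_{S'} P(Q|R,S')P(S').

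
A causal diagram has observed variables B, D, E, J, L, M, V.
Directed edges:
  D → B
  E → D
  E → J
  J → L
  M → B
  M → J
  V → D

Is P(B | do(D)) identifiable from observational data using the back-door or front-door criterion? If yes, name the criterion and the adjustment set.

P(B|do(D)): backdoor, adjust for ∅.

desc(D)\{D}={B}; candidates ⊆ {E,J,L,M,V}.
∅: D⊥B given ∅ in G with D→· removed — back-door holds.
P(B|do(D)) = P(B|D) — no adjustment needed.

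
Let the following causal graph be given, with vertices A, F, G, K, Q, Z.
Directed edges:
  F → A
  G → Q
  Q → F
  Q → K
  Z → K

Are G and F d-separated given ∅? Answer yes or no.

No — G and F are d-connected given ∅.

Bayes-Ball from G | ∅ reaches {A,F,K,Q}.
F ∈ reach(G|∅) ⇒ G ⊥̸ F | ∅.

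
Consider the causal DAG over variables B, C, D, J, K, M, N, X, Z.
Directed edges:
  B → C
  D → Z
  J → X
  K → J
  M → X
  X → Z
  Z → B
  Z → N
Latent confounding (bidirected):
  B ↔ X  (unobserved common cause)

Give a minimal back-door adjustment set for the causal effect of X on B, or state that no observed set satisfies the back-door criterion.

X→B: no observed back-door set.

desc(X)\{X}={B,C,N,Z}; candidates ⊆ {D,J,K,M}.
X↔B: latent back-door arc(s) into X.
size 0: {}; under {} X still reaches {B,C,J,K,M} ∋ B.
size 1: {D}, {J}, {K} …(+1); under {D} X still reaches {B,C,J,K,M} ∋ B.
size 2: {D,J}, {D,K}, {D,M} …(+3); under {D,J} X still reaches {B,C,M} ∋ B.
X↔B cannot be blocked by any observed set — no back-door set.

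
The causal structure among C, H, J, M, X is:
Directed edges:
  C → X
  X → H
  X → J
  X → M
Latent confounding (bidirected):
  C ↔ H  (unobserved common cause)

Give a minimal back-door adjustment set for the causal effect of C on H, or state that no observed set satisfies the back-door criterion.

C→H: no observed back-door set.

desc(C)\{C}={H,J,M,X}; candidates ⊆ {—}.
C↔H: latent back-door arc(s) into C.
size 0: {}; under {} C still reaches {H} ∋ H.
C↔H cannot be blocked by any observed set — no back-door set.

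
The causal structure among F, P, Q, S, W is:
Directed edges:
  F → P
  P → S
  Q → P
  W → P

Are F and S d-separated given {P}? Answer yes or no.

Bayes-Ball from F | {P} reaches {Q,W}.
S ∉ reach(F|{P}) ⇒ F ⊥ S | {P}.

Yes — F ⊥ S | {P}.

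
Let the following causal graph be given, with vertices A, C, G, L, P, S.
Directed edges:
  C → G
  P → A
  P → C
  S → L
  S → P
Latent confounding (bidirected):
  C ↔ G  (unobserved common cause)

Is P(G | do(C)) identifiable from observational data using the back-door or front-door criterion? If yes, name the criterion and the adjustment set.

P(G|do(C)): not identifiable (no BD/FD set).

desc(C)\{C}={G}; candidates ⊆ {A,L,P,S}.
C↔G: latent back-door arc(s) into C.
size 0: {}; under {} C still reaches {A,G,L,P,S} ∋ G.
size 1: {A}, {L}, {P} …(+1); under {A} C still reaches {G,L,P,S} ∋ G.
size 2: {A,L}, {A,P}, {A,S} …(+3); under {A,L} C still reaches {G,P,S} ∋ G.
C↔G cannot be blocked by any observed set — no back-door set.
No mediator lies on a directed C→…→G path.
Neither criterion identifies P(G|do(C)) in this graph.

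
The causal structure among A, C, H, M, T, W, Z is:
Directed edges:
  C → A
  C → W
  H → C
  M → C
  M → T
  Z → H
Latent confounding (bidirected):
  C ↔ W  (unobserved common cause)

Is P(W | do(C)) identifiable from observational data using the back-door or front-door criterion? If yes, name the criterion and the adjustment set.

desc(C)\{C}={A,W}; candidates ⊆ {H,M,T,Z}.
C↔W: latent back-door arc(s) into C.
size 0: {}; under {} C still reaches {H,M,T,W,Z} ∋ W.
size 1: {H}, {M}, {T} …(+1); under {H} C still reaches {M,T,W} ∋ W.
size 2: {H,M}, {H,T}, {H,Z} …(+3); under {H,M} C still reaches {W} ∋ W.
C↔W cannot be blocked by any observed set — no back-door set.
No mediator lies on a directed C→…→W path.
Neither criterion identifies P(W|do(C)) in this graph.

P(W|do(C)): not identifiable (no BD/FD set).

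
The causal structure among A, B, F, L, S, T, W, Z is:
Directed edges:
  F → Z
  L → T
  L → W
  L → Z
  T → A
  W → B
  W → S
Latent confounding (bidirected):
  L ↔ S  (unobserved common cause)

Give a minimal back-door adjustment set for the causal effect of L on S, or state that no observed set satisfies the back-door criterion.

desc(L)\{L}={A,B,S,T,W,Z}; candidates ⊆ {F}.
L↔S: latent back-door arc(s) into L.
size 0: {}; under {} L still reaches {S} ∋ S.
size 1: {F}; under {F} L still reaches {S} ∋ S.
L↔S cannot be blocked by any observed set — no back-door set.

L→S: no observed back-door set.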